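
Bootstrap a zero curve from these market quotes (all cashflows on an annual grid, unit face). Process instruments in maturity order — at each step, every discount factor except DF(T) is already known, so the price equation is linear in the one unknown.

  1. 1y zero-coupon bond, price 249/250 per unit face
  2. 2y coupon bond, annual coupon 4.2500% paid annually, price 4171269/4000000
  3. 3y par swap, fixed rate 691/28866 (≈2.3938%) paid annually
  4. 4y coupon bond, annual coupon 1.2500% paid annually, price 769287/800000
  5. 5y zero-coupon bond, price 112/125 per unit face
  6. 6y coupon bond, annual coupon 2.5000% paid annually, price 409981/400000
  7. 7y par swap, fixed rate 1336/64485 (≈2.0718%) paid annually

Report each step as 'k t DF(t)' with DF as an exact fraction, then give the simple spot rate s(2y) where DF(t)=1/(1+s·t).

1 1 249/250
2 2 9597/10000
3 3 9309/10000
4 4 9141/10000
5 5 112/125
6 6 4427/5000
7 7 1083/1250
s(2y) = (1/(9597/10000) − 1)/(2) = 403/19194 ≈ 2.0996%

step 1 [1y] zero: DF = P = 249/250 ≈ 0.996000
step 2 [2y] bond c/1=17/400: DF=(4171269/4000000 − 17/400·(0.996000))/(1+17/400) = 9597/10000 ≈ 0.959700
step 3 [3y] swap r/1=691/28866: DF=(1 − 691/28866·(0.996000+0.959700))/(1+691/28866) = 9309/10000 ≈ 0.930900
step 4 [4y] bond c/1=1/80: DF=(769287/800000 − 1/80·(0.996000+0.959700+0.930900))/(1+1/80) = 9141/10000 ≈ 0.914100
step 5 [5y] zero: DF = P = 112/125 ≈ 0.896000
step 6 [6y] bond c/1=1/40: DF=(409981/400000 − 1/40·(0.996000+0.959700+0.930900+0.914100+0.896000))/(1+1/40) = 4427/5000 ≈ 0.885400
step 7 [7y] swap r/1=1336/64485: DF=(1 − 1336/64485·(0.996000+0.959700+0.930900+0.914100+0.896000+0.885400))/(1+1336/64485) = 1083/1250 ≈ 0.866400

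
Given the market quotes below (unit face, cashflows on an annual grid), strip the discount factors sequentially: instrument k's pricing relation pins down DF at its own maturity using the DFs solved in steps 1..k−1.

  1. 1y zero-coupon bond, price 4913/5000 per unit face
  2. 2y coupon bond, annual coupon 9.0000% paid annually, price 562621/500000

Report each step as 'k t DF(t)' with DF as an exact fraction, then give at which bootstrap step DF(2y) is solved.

step 1 [1y] zero: DF = P = 4913/5000 ≈ 0.982600
step 2 [2y] bond c/1=9/100: DF=(562621/500000 − 9/100·(0.982600))/(1+9/100) = 1189/1250 ≈ 0.951200

1 1 4913/5000
2 2 1189/1250
DF(2y) is solved at step 2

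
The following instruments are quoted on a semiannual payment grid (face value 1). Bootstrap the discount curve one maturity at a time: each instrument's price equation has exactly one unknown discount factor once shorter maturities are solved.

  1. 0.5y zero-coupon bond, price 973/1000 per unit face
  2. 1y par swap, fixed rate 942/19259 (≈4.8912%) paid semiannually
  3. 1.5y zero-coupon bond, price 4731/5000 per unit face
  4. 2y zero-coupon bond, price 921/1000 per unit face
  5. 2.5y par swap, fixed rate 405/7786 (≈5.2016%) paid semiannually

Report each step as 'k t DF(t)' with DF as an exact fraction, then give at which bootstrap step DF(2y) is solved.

1 1/2 973/1000
2 1 9529/10000
3 3/2 4731/5000
4 2 921/1000
5 5/2 1757/2000
DF(2y) is solved at step 4

step 1 [0.5y] zero: DF = P = 973/1000 ≈ 0.973000
step 2 [1y] swap r/2=471/19259: DF=(1 − 471/19259·(0.973000))/(1+471/19259) = 9529/10000 ≈ 0.952900
step 3 [1.5y] zero: DF = P = 4731/5000 ≈ 0.946200
step 4 [2y] zero: DF = P = 921/1000 ≈ 0.921000
step 5 [2.5y] swap r/2=405/15572: DF=(1 − 405/15572·(0.973000+0.952900+0.946200+0.921000))/(1+405/15572) = 1757/2000 ≈ 0.878500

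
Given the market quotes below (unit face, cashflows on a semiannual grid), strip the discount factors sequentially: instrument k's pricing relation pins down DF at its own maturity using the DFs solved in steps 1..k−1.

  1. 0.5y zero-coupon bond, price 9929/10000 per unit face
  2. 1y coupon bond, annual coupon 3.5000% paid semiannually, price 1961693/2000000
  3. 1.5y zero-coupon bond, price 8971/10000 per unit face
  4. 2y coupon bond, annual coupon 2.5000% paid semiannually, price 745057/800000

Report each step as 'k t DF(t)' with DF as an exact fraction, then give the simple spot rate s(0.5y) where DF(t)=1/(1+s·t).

1 1/2 9929/10000
2 1 9469/10000
3 3/2 8971/10000
4 2 553/625
s(0.5y) = (1/(9929/10000) − 1)/(1/2) = 142/9929 ≈ 1.4302%

step 1 [0.5y] zero: DF = P = 9929/10000 ≈ 0.992900
step 2 [1y] bond c/2=7/400: DF=(1961693/2000000 − 7/400·(0.992900))/(1+7/400) = 9469/10000 ≈ 0.946900
step 3 [1.5y] zero: DF = P = 8971/10000 ≈ 0.897100
step 4 [2y] bond c/2=1/80: DF=(745057/800000 − 1/80·(0.992900+0.946900+0.897100))/(1+1/80) = 553/625 ≈ 0.884800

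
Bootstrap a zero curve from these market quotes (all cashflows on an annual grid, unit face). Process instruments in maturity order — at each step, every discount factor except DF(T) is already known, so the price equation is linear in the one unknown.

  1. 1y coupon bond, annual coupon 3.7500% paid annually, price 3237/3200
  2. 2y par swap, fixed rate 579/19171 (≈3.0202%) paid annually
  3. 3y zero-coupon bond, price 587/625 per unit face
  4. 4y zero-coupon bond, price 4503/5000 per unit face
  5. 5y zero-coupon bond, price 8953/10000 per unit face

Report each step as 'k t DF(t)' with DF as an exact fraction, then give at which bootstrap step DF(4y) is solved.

1 1 39/40
2 2 9421/10000
3 3 587/625
4 4 4503/5000
5 5 8953/10000
DF(4y) is solved at step 4

step 1 [1y] bond c/1=3/80: DF=(3237/3200 − 3/80·(0))/(1+3/80) = 39/40 ≈ 0.975000
step 2 [2y] swap r/1=579/19171: DF=(1 − 579/19171·(0.975000))/(1+579/19171) = 9421/10000 ≈ 0.942100
step 3 [3y] zero: DF = P = 587/625 ≈ 0.939200
step 4 [4y] zero: DF = P = 4503/5000 ≈ 0.900600
step 5 [5y] zero: DF = P = 8953/10000 ≈ 0.895300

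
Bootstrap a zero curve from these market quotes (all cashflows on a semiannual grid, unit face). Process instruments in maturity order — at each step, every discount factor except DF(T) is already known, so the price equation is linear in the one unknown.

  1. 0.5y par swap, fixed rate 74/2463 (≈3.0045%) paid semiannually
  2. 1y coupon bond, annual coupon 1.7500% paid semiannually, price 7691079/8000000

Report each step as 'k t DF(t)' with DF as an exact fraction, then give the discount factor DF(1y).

step 1 [0.5y] swap r/2=37/2463: DF=(1 − 37/2463·(0))/(1+37/2463) = 2463/2500 ≈ 0.985200
step 2 [1y] bond c/2=7/800: DF=(7691079/8000000 − 7/800·(0.985200))/(1+7/800) = 1889/2000 ≈ 0.944500

1 1/2 2463/2500
2 1 1889/2000
DF(1y) = 1889/2000 ≈ 0.944500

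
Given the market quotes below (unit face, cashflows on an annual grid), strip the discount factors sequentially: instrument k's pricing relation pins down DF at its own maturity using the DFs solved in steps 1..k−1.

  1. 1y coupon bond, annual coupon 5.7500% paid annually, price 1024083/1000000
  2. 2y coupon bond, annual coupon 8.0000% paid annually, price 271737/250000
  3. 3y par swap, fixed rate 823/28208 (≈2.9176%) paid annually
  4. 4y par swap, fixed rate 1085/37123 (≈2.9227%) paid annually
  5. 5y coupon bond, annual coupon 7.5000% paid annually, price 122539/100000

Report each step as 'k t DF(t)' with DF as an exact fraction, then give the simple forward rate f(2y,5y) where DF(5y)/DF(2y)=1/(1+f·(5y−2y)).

step 1 [1y] bond c/1=23/400: DF=(1024083/1000000 − 23/400·(0))/(1+23/400) = 2421/2500 ≈ 0.968400
step 2 [2y] bond c/1=2/25: DF=(271737/250000 − 2/25·(0.968400))/(1+2/25) = 9347/10000 ≈ 0.934700
step 3 [3y] swap r/1=823/28208: DF=(1 − 823/28208·(0.968400+0.934700))/(1+823/28208) = 9177/10000 ≈ 0.917700
step 4 [4y] swap r/1=1085/37123: DF=(1 − 1085/37123·(0.968400+0.934700+0.917700))/(1+1085/37123) = 1783/2000 ≈ 0.891500
step 5 [5y] bond c/1=3/40: DF=(122539/100000 − 3/40·(0.968400+0.934700+0.917700+0.891500))/(1+3/40) = 8809/10000 ≈ 0.880900

1 1 2421/2500
2 2 9347/10000
3 3 9177/10000
4 4 1783/2000
5 5 8809/10000
f(2y,5y) = ((9347/10000)/(8809/10000) − 1)/(3) = 538/26427 ≈ 2.0358%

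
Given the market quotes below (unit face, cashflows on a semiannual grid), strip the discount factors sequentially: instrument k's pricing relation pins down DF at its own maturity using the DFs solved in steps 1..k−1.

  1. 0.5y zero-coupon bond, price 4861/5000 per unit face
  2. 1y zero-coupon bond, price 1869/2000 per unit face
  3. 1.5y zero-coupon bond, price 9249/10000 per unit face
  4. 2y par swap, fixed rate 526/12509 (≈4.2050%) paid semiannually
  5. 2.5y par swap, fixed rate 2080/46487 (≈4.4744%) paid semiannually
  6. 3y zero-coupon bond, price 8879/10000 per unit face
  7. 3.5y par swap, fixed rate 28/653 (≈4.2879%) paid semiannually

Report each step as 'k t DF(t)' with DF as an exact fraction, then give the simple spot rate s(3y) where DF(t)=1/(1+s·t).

1 1/2 4861/5000
2 1 1869/2000
3 3/2 9249/10000
4 2 9211/10000
5 5/2 112/125
6 3 8879/10000
7 7/2 2157/2500
s(3y) = (1/(8879/10000) − 1)/(3) = 1121/26637 ≈ 4.2084%

step 1 [0.5y] zero: DF = P = 4861/5000 ≈ 0.972200
step 2 [1y] zero: DF = P = 1869/2000 ≈ 0.934500
step 3 [1.5y] zero: DF = P = 9249/10000 ≈ 0.924900
step 4 [2y] swap r/2=263/12509: DF=(1 − 263/12509·(0.972200+0.934500+0.924900))/(1+263/12509) = 9211/10000 ≈ 0.921100
step 5 [2.5y] swap r/2=1040/46487: DF=(1 − 1040/46487·(0.972200+0.934500+0.924900+0.921100))/(1+1040/46487) = 112/125 ≈ 0.896000
step 6 [3y] zero: DF = P = 8879/10000 ≈ 0.887900
step 7 [3.5y] swap r/2=14/653: DF=(1 − 14/653·(0.972200+0.934500+0.924900+0.921100+0.896000+0.887900))/(1+14/653) = 2157/2500 ≈ 0.862800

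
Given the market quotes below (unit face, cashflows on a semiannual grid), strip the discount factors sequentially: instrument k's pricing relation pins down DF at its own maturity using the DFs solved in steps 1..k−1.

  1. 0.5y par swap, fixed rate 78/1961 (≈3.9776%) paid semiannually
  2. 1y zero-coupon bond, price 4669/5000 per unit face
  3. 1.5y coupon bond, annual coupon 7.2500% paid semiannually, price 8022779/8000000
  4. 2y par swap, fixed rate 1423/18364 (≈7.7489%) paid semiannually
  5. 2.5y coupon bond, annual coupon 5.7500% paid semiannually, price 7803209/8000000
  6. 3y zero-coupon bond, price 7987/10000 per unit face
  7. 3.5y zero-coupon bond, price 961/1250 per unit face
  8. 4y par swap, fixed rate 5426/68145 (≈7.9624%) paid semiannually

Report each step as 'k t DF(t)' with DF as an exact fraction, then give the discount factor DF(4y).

step 1 [0.5y] swap r/2=39/1961: DF=(1 − 39/1961·(0))/(1+39/1961) = 1961/2000 ≈ 0.980500
step 2 [1y] zero: DF = P = 4669/5000 ≈ 0.933800
step 3 [1.5y] bond c/2=29/800: DF=(8022779/8000000 − 29/800·(0.980500+0.933800))/(1+29/800) = 563/625 ≈ 0.900800
step 4 [2y] swap r/2=1423/36728: DF=(1 − 1423/36728·(0.980500+0.933800+0.900800))/(1+1423/36728) = 8577/10000 ≈ 0.857700
step 5 [2.5y] bond c/2=23/800: DF=(7803209/8000000 − 23/800·(0.980500+0.933800+0.900800+0.857700))/(1+23/800) = 1691/2000 ≈ 0.845500
step 6 [3y] zero: DF = P = 7987/10000 ≈ 0.798700
step 7 [3.5y] zero: DF = P = 961/1250 ≈ 0.768800
step 8 [4y] swap r/2=2713/68145: DF=(1 − 2713/68145·(0.980500+0.933800+0.900800+0.857700+0.845500+0.798700+0.768800))/(1+2713/68145) = 7287/10000 ≈ 0.728700

1 1/2 1961/2000
2 1 4669/5000
3 3/2 563/625
4 2 8577/10000
5 5/2 1691/2000
6 3 7987/10000
7 7/2 961/1250
8 4 7287/10000
DF(4y) = 7287/10000 ≈ 0.728700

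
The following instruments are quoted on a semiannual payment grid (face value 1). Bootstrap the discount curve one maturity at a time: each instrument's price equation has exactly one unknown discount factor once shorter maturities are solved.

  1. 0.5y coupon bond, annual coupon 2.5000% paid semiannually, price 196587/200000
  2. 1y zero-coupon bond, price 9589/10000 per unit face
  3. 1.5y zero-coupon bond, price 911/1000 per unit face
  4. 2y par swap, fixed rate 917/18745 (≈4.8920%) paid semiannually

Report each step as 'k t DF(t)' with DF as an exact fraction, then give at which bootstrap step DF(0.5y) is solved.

step 1 [0.5y] bond c/2=1/80: DF=(196587/200000 − 1/80·(0))/(1+1/80) = 2427/2500 ≈ 0.970800
step 2 [1y] zero: DF = P = 9589/10000 ≈ 0.958900
step 3 [1.5y] zero: DF = P = 911/1000 ≈ 0.911000
step 4 [2y] swap r/2=917/37490: DF=(1 − 917/37490·(0.970800+0.958900+0.911000))/(1+917/37490) = 9083/10000 ≈ 0.908300

1 1/2 2427/2500
2 1 9589/10000
3 3/2 911/1000
4 2 9083/10000
DF(0.5y) is solved at step 1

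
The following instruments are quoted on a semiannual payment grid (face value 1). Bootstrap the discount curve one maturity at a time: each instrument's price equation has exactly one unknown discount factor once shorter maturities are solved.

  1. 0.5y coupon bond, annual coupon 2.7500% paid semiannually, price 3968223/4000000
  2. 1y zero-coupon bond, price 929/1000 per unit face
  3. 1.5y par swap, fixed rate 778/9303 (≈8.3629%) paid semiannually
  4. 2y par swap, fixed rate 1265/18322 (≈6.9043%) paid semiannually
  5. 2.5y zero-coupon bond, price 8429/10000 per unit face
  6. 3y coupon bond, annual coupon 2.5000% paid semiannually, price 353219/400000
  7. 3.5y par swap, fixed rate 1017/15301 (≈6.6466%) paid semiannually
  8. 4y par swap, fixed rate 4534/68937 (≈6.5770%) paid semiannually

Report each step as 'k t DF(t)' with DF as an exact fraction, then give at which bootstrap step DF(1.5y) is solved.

step 1 [0.5y] bond c/2=11/800: DF=(3968223/4000000 − 11/800·(0))/(1+11/800) = 4893/5000 ≈ 0.978600
step 2 [1y] zero: DF = P = 929/1000 ≈ 0.929000
step 3 [1.5y] swap r/2=389/9303: DF=(1 − 389/9303·(0.978600+0.929000))/(1+389/9303) = 8833/10000 ≈ 0.883300
step 4 [2y] swap r/2=1265/36644: DF=(1 − 1265/36644·(0.978600+0.929000+0.883300))/(1+1265/36644) = 1747/2000 ≈ 0.873500
step 5 [2.5y] zero: DF = P = 8429/10000 ≈ 0.842900
step 6 [3y] bond c/2=1/80: DF=(353219/400000 − 1/80·(0.978600+0.929000+0.883300+0.873500+0.842900))/(1+1/80) = 1633/2000 ≈ 0.816500
step 7 [3.5y] swap r/2=1017/30602: DF=(1 − 1017/30602·(0.978600+0.929000+0.883300+0.873500+0.842900+0.816500))/(1+1017/30602) = 3983/5000 ≈ 0.796600
step 8 [4y] swap r/2=2267/68937: DF=(1 − 2267/68937·(0.978600+0.929000+0.883300+0.873500+0.842900+0.816500+0.796600))/(1+2267/68937) = 7733/10000 ≈ 0.773300

1 1/2 4893/5000
2 1 929/1000
3 3/2 8833/10000
4 2 1747/2000
5 5/2 8429/10000
6 3 1633/2000
7 7/2 3983/5000
8 4 7733/10000
DF(1.5y) is solved at step 3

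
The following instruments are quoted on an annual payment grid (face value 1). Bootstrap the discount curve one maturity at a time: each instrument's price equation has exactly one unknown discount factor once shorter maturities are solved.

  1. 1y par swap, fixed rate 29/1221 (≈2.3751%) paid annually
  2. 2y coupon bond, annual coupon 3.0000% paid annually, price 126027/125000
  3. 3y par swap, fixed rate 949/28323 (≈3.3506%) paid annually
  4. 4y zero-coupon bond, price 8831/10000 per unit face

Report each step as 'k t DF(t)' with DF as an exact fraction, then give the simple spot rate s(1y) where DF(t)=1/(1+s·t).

step 1 [1y] swap r/1=29/1221: DF=(1 − 29/1221·(0))/(1+29/1221) = 1221/1250 ≈ 0.976800
step 2 [2y] bond c/1=3/100: DF=(126027/125000 − 3/100·(0.976800))/(1+3/100) = 594/625 ≈ 0.950400
step 3 [3y] swap r/1=949/28323: DF=(1 − 949/28323·(0.976800+0.950400))/(1+949/28323) = 9051/10000 ≈ 0.905100
step 4 [4y] zero: DF = P = 8831/10000 ≈ 0.883100

1 1 1221/1250
2 2 594/625
3 3 9051/10000
4 4 8831/10000
s(1y) = (1/(1221/1250) − 1)/(1) = 29/1221 ≈ 2.3751%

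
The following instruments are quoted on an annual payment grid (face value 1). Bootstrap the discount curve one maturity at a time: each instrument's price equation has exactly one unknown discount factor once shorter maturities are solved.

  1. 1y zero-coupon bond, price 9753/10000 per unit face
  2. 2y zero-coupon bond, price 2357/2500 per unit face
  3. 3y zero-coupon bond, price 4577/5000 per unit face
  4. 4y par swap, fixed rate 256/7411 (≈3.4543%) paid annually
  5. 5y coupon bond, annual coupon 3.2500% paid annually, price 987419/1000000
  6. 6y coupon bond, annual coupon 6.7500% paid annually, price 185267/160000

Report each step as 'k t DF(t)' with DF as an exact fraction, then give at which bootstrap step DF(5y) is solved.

step 1 [1y] zero: DF = P = 9753/10000 ≈ 0.975300
step 2 [2y] zero: DF = P = 2357/2500 ≈ 0.942800
step 3 [3y] zero: DF = P = 4577/5000 ≈ 0.915400
step 4 [4y] swap r/1=256/7411: DF=(1 − 256/7411·(0.975300+0.942800+0.915400))/(1+256/7411) = 109/125 ≈ 0.872000
step 5 [5y] bond c/1=13/400: DF=(987419/1000000 − 13/400·(0.975300+0.942800+0.915400+0.872000))/(1+13/400) = 8397/10000 ≈ 0.839700
step 6 [6y] bond c/1=27/400: DF=(185267/160000 − 27/400·(0.975300+0.942800+0.915400+0.872000+0.839700))/(1+27/400) = 7973/10000 ≈ 0.797300

1 1 9753/10000
2 2 2357/2500
3 3 4577/5000
4 4 109/125
5 5 8397/10000
6 6 7973/10000
DF(5y) is solved at step 5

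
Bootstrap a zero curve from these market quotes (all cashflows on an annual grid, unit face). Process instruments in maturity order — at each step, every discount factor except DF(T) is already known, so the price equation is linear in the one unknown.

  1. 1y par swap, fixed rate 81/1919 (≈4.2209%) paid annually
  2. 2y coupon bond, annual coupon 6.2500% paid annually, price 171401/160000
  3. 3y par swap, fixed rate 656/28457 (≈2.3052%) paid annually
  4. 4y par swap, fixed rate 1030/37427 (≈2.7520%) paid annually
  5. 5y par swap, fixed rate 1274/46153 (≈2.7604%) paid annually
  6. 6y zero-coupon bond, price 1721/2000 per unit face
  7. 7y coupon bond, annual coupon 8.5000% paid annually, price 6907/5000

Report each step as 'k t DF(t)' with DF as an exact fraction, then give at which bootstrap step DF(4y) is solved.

step 1 [1y] swap r/1=81/1919: DF=(1 − 81/1919·(0))/(1+81/1919) = 1919/2000 ≈ 0.959500
step 2 [2y] bond c/1=1/16: DF=(171401/160000 − 1/16·(0.959500))/(1+1/16) = 4759/5000 ≈ 0.951800
step 3 [3y] swap r/1=656/28457: DF=(1 − 656/28457·(0.959500+0.951800))/(1+656/28457) = 584/625 ≈ 0.934400
step 4 [4y] swap r/1=1030/37427: DF=(1 − 1030/37427·(0.959500+0.951800+0.934400))/(1+1030/37427) = 897/1000 ≈ 0.897000
step 5 [5y] swap r/1=1274/46153: DF=(1 − 1274/46153·(0.959500+0.951800+0.934400+0.897000))/(1+1274/46153) = 4363/5000 ≈ 0.872600
step 6 [6y] zero: DF = P = 1721/2000 ≈ 0.860500
step 7 [7y] bond c/1=17/200: DF=(6907/5000 − 17/200·(0.959500+0.951800+0.934400+0.897000+0.872600+0.860500))/(1+17/200) = 4221/5000 ≈ 0.844200

1 1 1919/2000
2 2 4759/5000
3 3 584/625
4 4 897/1000
5 5 4363/5000
6 6 1721/2000
7 7 4221/5000
DF(4y) is solved at step 4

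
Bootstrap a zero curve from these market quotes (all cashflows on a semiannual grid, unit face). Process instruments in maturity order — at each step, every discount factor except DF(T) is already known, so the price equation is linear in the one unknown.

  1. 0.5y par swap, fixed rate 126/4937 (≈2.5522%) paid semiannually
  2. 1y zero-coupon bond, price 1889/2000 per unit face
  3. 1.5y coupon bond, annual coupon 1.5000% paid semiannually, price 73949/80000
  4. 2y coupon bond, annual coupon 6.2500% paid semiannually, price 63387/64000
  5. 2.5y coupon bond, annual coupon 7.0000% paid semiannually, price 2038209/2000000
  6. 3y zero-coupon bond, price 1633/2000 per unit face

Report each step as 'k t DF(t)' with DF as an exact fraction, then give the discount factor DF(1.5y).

1 1/2 4937/5000
2 1 1889/2000
3 3/2 9031/10000
4 2 1749/2000
5 5/2 537/625
6 3 1633/2000
DF(1.5y) = 9031/10000 ≈ 0.903100

step 1 [0.5y] swap r/2=63/4937: DF=(1 − 63/4937·(0))/(1+63/4937) = 4937/5000 ≈ 0.987400
step 2 [1y] zero: DF = P = 1889/2000 ≈ 0.944500
step 3 [1.5y] bond c/2=3/400: DF=(73949/80000 − 3/400·(0.987400+0.944500))/(1+3/400) = 9031/10000 ≈ 0.903100
step 4 [2y] bond c/2=1/32: DF=(63387/64000 − 1/32·(0.987400+0.944500+0.903100))/(1+1/32) = 1749/2000 ≈ 0.874500
step 5 [2.5y] bond c/2=7/200: DF=(2038209/2000000 − 7/200·(0.987400+0.944500+0.903100+0.874500))/(1+7/200) = 537/625 ≈ 0.859200
step 6 [3y] zero: DF = P = 1633/2000 ≈ 0.816500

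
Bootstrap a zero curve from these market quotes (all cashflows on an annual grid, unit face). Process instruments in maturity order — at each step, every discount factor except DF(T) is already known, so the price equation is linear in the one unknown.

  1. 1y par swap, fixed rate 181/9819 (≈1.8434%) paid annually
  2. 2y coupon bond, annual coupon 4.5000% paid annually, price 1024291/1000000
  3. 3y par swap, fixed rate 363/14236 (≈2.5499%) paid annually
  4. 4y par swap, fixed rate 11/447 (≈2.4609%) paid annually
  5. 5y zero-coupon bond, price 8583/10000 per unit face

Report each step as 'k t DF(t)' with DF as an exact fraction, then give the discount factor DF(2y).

1 1 9819/10000
2 2 9379/10000
3 3 4637/5000
4 4 2269/2500
5 5 8583/10000
DF(2y) = 9379/10000 ≈ 0.937900

step 1 [1y] swap r/1=181/9819: DF=(1 − 181/9819·(0))/(1+181/9819) = 9819/10000 ≈ 0.981900
step 2 [2y] bond c/1=9/200: DF=(1024291/1000000 − 9/200·(0.981900))/(1+9/200) = 9379/10000 ≈ 0.937900
step 3 [3y] swap r/1=363/14236: DF=(1 − 363/14236·(0.981900+0.937900))/(1+363/14236) = 4637/5000 ≈ 0.927400
step 4 [4y] swap r/1=11/447: DF=(1 − 11/447·(0.981900+0.937900+0.927400))/(1+11/447) = 2269/2500 ≈ 0.907600
step 5 [5y] zero: DF = P = 8583/10000 ≈ 0.858300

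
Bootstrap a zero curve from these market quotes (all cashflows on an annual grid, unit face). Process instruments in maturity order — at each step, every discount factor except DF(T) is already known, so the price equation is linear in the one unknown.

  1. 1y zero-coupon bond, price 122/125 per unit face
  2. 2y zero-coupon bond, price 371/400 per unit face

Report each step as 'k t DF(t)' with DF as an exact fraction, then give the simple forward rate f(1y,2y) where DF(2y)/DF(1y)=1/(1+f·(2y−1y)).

1 1 122/125
2 2 371/400
f(1y,2y) = ((122/125)/(371/400) − 1)/(1) = 97/1855 ≈ 5.2291%

step 1 [1y] zero: DF = P = 122/125 ≈ 0.976000
step 2 [2y] zero: DF = P = 371/400 ≈ 0.927500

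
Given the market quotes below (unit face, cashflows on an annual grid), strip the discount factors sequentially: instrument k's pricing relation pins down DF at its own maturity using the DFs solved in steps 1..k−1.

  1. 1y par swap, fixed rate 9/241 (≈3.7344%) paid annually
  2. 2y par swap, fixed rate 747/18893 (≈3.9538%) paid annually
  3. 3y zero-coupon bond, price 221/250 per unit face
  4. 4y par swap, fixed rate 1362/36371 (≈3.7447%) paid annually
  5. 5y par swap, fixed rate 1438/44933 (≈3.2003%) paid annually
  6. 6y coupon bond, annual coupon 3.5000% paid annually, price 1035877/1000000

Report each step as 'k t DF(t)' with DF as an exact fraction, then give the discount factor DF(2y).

step 1 [1y] swap r/1=9/241: DF=(1 − 9/241·(0))/(1+9/241) = 241/250 ≈ 0.964000
step 2 [2y] swap r/1=747/18893: DF=(1 − 747/18893·(0.964000))/(1+747/18893) = 9253/10000 ≈ 0.925300
step 3 [3y] zero: DF = P = 221/250 ≈ 0.884000
step 4 [4y] swap r/1=1362/36371: DF=(1 − 1362/36371·(0.964000+0.925300+0.884000))/(1+1362/36371) = 4319/5000 ≈ 0.863800
step 5 [5y] swap r/1=1438/44933: DF=(1 − 1438/44933·(0.964000+0.925300+0.884000+0.863800))/(1+1438/44933) = 4281/5000 ≈ 0.856200
step 6 [6y] bond c/1=7/200: DF=(1035877/1000000 − 7/200·(0.964000+0.925300+0.884000+0.863800+0.856200))/(1+7/200) = 8489/10000 ≈ 0.848900

1 1 241/250
2 2 9253/10000
3 3 221/250
4 4 4319/5000
5 5 4281/5000
6 6 8489/10000
DF(2y) = 9253/10000 ≈ 0.925300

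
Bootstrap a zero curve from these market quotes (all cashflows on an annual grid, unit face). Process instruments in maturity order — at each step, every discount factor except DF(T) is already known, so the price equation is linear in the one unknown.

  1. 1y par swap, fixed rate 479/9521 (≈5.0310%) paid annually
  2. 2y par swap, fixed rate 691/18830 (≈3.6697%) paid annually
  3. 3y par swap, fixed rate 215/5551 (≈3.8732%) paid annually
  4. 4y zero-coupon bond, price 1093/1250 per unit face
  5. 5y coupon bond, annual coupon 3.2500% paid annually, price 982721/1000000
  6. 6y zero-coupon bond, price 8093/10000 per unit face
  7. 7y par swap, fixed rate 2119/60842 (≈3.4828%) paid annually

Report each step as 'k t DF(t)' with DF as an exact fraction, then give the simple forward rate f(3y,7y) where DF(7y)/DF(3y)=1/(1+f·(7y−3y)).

step 1 [1y] swap r/1=479/9521: DF=(1 − 479/9521·(0))/(1+479/9521) = 9521/10000 ≈ 0.952100
step 2 [2y] swap r/1=691/18830: DF=(1 − 691/18830·(0.952100))/(1+691/18830) = 9309/10000 ≈ 0.930900
step 3 [3y] swap r/1=215/5551: DF=(1 − 215/5551·(0.952100+0.930900))/(1+215/5551) = 357/400 ≈ 0.892500
step 4 [4y] zero: DF = P = 1093/1250 ≈ 0.874400
step 5 [5y] bond c/1=13/400: DF=(982721/1000000 − 13/400·(0.952100+0.930900+0.892500+0.874400))/(1+13/400) = 8369/10000 ≈ 0.836900
step 6 [6y] zero: DF = P = 8093/10000 ≈ 0.809300
step 7 [7y] swap r/1=2119/60842: DF=(1 − 2119/60842·(0.952100+0.930900+0.892500+0.874400+0.836900+0.809300))/(1+2119/60842) = 7881/10000 ≈ 0.788100

1 1 9521/10000
2 2 9309/10000
3 3 357/400
4 4 1093/1250
5 5 8369/10000
6 6 8093/10000
7 7 7881/10000
f(3y,7y) = ((357/400)/(7881/10000) − 1)/(4) = 87/2627 ≈ 3.3118%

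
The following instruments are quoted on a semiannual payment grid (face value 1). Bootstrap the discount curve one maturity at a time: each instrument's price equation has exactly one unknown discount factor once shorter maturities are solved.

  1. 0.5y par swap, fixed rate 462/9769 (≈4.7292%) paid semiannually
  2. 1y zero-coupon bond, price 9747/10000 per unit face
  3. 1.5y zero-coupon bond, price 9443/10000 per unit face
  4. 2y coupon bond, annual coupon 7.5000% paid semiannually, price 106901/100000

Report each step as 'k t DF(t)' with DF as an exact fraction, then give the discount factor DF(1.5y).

step 1 [0.5y] swap r/2=231/9769: DF=(1 − 231/9769·(0))/(1+231/9769) = 9769/10000 ≈ 0.976900
step 2 [1y] zero: DF = P = 9747/10000 ≈ 0.974700
step 3 [1.5y] zero: DF = P = 9443/10000 ≈ 0.944300
step 4 [2y] bond c/2=3/80: DF=(106901/100000 − 3/80·(0.976900+0.974700+0.944300))/(1+3/80) = 9257/10000 ≈ 0.925700

1 1/2 9769/10000
2 1 9747/10000
3 3/2 9443/10000
4 2 9257/10000
DF(1.5y) = 9443/10000 ≈ 0.944300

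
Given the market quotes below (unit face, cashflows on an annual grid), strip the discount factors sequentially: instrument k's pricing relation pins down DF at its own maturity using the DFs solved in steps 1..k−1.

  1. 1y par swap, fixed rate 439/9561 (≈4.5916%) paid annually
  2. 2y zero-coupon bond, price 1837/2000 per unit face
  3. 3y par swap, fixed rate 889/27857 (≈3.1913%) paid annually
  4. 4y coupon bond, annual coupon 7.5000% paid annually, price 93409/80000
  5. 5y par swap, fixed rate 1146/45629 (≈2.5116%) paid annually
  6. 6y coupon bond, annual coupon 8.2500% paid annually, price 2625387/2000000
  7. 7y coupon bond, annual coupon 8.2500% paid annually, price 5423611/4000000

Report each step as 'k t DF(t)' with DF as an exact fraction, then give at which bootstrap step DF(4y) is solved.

step 1 [1y] swap r/1=439/9561: DF=(1 − 439/9561·(0))/(1+439/9561) = 9561/10000 ≈ 0.956100
step 2 [2y] zero: DF = P = 1837/2000 ≈ 0.918500
step 3 [3y] swap r/1=889/27857: DF=(1 − 889/27857·(0.956100+0.918500))/(1+889/27857) = 9111/10000 ≈ 0.911100
step 4 [4y] bond c/1=3/40: DF=(93409/80000 − 3/40·(0.956100+0.918500+0.911100))/(1+3/40) = 4459/5000 ≈ 0.891800
step 5 [5y] swap r/1=1146/45629: DF=(1 − 1146/45629·(0.956100+0.918500+0.911100+0.891800))/(1+1146/45629) = 4427/5000 ≈ 0.885400
step 6 [6y] bond c/1=33/400: DF=(2625387/2000000 − 33/400·(0.956100+0.918500+0.911100+0.891800+0.885400))/(1+33/400) = 8649/10000 ≈ 0.864900
step 7 [7y] bond c/1=33/400: DF=(5423611/4000000 − 33/400·(0.956100+0.918500+0.911100+0.891800+0.885400+0.864900))/(1+33/400) = 8389/10000 ≈ 0.838900

1 1 9561/10000
2 2 1837/2000
3 3 9111/10000
4 4 4459/5000
5 5 4427/5000
6 6 8649/10000
7 7 8389/10000
DF(4y) is solved at step 4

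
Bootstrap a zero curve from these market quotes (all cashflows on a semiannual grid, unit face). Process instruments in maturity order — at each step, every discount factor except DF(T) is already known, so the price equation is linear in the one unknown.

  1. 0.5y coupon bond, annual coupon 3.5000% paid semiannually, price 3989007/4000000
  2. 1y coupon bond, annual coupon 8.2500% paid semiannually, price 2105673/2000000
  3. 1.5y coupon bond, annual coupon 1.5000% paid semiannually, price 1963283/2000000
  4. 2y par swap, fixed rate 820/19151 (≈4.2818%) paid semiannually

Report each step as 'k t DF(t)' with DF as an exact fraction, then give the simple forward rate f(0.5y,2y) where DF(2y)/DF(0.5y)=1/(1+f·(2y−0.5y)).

1 1/2 9801/10000
2 1 9723/10000
3 3/2 4799/5000
4 2 459/500
f(0.5y,2y) = ((9801/10000)/(459/500) − 1)/(3/2) = 23/510 ≈ 4.5098%

step 1 [0.5y] bond c/2=7/400: DF=(3989007/4000000 − 7/400·(0))/(1+7/400) = 9801/10000 ≈ 0.980100
step 2 [1y] bond c/2=33/800: DF=(2105673/2000000 − 33/800·(0.980100))/(1+33/800) = 9723/10000 ≈ 0.972300
step 3 [1.5y] bond c/2=3/400: DF=(1963283/2000000 − 3/400·(0.980100+0.972300))/(1+3/400) = 4799/5000 ≈ 0.959800
step 4 [2y] swap r/2=410/19151: DF=(1 − 410/19151·(0.980100+0.972300+0.959800))/(1+410/19151) = 459/500 ≈ 0.918000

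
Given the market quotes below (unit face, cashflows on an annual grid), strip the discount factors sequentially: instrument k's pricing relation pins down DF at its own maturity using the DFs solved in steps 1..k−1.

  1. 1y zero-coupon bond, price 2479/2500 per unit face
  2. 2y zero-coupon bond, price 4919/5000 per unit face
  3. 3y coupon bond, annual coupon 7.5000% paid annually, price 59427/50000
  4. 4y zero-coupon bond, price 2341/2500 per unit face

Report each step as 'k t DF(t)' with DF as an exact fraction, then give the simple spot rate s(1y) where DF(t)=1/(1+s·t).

1 1 2479/2500
2 2 4919/5000
3 3 4839/5000
4 4 2341/2500
s(1y) = (1/(2479/2500) − 1)/(1) = 21/2479 ≈ 0.8471%

step 1 [1y] zero: DF = P = 2479/2500 ≈ 0.991600
step 2 [2y] zero: DF = P = 4919/5000 ≈ 0.983800
step 3 [3y] bond c/1=3/40: DF=(59427/50000 − 3/40·(0.991600+0.983800))/(1+3/40) = 4839/5000 ≈ 0.967800
step 4 [4y] zero: DF = P = 2341/2500 ≈ 0.936400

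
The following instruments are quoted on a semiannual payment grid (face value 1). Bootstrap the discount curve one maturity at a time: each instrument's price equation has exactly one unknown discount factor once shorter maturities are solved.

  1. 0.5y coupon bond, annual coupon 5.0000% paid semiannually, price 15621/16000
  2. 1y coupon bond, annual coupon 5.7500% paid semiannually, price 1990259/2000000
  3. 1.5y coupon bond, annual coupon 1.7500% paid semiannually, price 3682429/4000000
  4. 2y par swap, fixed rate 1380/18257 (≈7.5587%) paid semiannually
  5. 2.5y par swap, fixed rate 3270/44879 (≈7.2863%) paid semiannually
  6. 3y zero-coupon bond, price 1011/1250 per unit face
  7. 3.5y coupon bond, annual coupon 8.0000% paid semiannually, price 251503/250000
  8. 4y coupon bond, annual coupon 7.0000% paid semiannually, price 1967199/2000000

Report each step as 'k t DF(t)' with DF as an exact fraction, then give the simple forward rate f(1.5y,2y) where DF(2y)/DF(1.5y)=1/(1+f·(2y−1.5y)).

1 1/2 381/400
2 1 9407/10000
3 3/2 4481/5000
4 2 431/500
5 5/2 1673/2000
6 3 1011/1250
7 7/2 1909/2500
8 4 3727/5000
f(1.5y,2y) = ((4481/5000)/(431/500) − 1)/(1/2) = 171/2155 ≈ 7.9350%

step 1 [0.5y] bond c/2=1/40: DF=(15621/16000 − 1/40·(0))/(1+1/40) = 381/400 ≈ 0.952500
step 2 [1y] bond c/2=23/800: DF=(1990259/2000000 − 23/800·(0.952500))/(1+23/800) = 9407/10000 ≈ 0.940700
step 3 [1.5y] bond c/2=7/800: DF=(3682429/4000000 − 7/800·(0.952500+0.940700))/(1+7/800) = 4481/5000 ≈ 0.896200
step 4 [2y] swap r/2=690/18257: DF=(1 − 690/18257·(0.952500+0.940700+0.896200))/(1+690/18257) = 431/500 ≈ 0.862000
step 5 [2.5y] swap r/2=1635/44879: DF=(1 − 1635/44879·(0.952500+0.940700+0.896200+0.862000))/(1+1635/44879) = 1673/2000 ≈ 0.836500
step 6 [3y] zero: DF = P = 1011/1250 ≈ 0.808800
step 7 [3.5y] bond c/2=1/25: DF=(251503/250000 − 1/25·(0.952500+0.940700+0.896200+0.862000+0.836500+0.808800))/(1+1/25) = 1909/2500 ≈ 0.763600
step 8 [4y] bond c/2=7/200: DF=(1967199/2000000 − 7/200·(0.952500+0.940700+0.896200+0.862000+0.836500+0.808800+0.763600))/(1+7/200) = 3727/5000 ≈ 0.745400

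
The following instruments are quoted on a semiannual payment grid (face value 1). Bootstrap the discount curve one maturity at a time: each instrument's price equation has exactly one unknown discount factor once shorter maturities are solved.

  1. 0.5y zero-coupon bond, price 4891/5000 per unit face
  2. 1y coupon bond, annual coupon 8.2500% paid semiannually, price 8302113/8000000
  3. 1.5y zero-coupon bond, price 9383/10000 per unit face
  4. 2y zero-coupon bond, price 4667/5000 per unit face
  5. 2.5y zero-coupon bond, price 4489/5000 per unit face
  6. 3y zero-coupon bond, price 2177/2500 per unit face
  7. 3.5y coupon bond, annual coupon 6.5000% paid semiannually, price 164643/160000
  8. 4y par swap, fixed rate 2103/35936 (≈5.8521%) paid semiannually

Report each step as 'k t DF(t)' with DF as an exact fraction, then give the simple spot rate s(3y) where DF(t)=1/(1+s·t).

1 1/2 4891/5000
2 1 9579/10000
3 3/2 9383/10000
4 2 4667/5000
5 5/2 4489/5000
6 3 2177/2500
7 7/2 8211/10000
8 4 7897/10000
s(3y) = (1/(2177/2500) − 1)/(3) = 323/6531 ≈ 4.9456%

step 1 [0.5y] zero: DF = P = 4891/5000 ≈ 0.978200
step 2 [1y] bond c/2=33/800: DF=(8302113/8000000 − 33/800·(0.978200))/(1+33/800) = 9579/10000 ≈ 0.957900
step 3 [1.5y] zero: DF = P = 9383/10000 ≈ 0.938300
step 4 [2y] zero: DF = P = 4667/5000 ≈ 0.933400
step 5 [2.5y] zero: DF = P = 4489/5000 ≈ 0.897800
step 6 [3y] zero: DF = P = 2177/2500 ≈ 0.870800
step 7 [3.5y] bond c/2=13/400: DF=(164643/160000 − 13/400·(0.978200+0.957900+0.938300+0.933400+0.897800+0.870800))/(1+13/400) = 8211/10000 ≈ 0.821100
step 8 [4y] swap r/2=2103/71872: DF=(1 − 2103/71872·(0.978200+0.957900+0.938300+0.933400+0.897800+0.870800+0.821100))/(1+2103/71872) = 7897/10000 ≈ 0.789700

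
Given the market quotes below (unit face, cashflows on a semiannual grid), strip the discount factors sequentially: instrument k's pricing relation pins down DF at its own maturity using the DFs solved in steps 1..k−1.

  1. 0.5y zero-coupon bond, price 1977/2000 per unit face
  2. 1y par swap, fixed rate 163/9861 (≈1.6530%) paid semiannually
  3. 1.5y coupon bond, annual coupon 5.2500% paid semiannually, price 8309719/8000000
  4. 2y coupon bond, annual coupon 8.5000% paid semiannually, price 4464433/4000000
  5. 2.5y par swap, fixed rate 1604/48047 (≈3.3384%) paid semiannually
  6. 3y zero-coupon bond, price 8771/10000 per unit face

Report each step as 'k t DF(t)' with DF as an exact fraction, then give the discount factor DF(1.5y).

step 1 [0.5y] zero: DF = P = 1977/2000 ≈ 0.988500
step 2 [1y] swap r/2=163/19722: DF=(1 − 163/19722·(0.988500))/(1+163/19722) = 9837/10000 ≈ 0.983700
step 3 [1.5y] bond c/2=21/800: DF=(8309719/8000000 − 21/800·(0.988500+0.983700))/(1+21/800) = 9617/10000 ≈ 0.961700
step 4 [2y] bond c/2=17/400: DF=(4464433/4000000 − 17/400·(0.988500+0.983700+0.961700))/(1+17/400) = 951/1000 ≈ 0.951000
step 5 [2.5y] swap r/2=802/48047: DF=(1 − 802/48047·(0.988500+0.983700+0.961700+0.951000))/(1+802/48047) = 4599/5000 ≈ 0.919800
step 6 [3y] zero: DF = P = 8771/10000 ≈ 0.877100

1 1/2 1977/2000
2 1 9837/10000
3 3/2 9617/10000
4 2 951/1000
5 5/2 4599/5000
6 3 8771/10000
DF(1.5y) = 9617/10000 ≈ 0.961700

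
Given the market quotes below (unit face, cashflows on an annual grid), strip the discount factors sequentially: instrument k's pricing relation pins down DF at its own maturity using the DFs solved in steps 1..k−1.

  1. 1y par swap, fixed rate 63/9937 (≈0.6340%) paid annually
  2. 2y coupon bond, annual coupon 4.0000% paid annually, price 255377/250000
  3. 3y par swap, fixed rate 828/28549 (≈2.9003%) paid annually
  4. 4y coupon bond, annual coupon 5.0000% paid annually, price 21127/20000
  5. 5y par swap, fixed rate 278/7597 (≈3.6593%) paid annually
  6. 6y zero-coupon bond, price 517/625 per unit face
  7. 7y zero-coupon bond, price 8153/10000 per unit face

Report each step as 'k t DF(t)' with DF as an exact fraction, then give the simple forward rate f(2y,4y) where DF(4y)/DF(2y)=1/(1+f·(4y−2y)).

step 1 [1y] swap r/1=63/9937: DF=(1 − 63/9937·(0))/(1+63/9937) = 9937/10000 ≈ 0.993700
step 2 [2y] bond c/1=1/25: DF=(255377/250000 − 1/25·(0.993700))/(1+1/25) = 118/125 ≈ 0.944000
step 3 [3y] swap r/1=828/28549: DF=(1 − 828/28549·(0.993700+0.944000))/(1+828/28549) = 2293/2500 ≈ 0.917200
step 4 [4y] bond c/1=1/20: DF=(21127/20000 − 1/20·(0.993700+0.944000+0.917200))/(1+1/20) = 8701/10000 ≈ 0.870100
step 5 [5y] swap r/1=278/7597: DF=(1 − 278/7597·(0.993700+0.944000+0.917200+0.870100))/(1+278/7597) = 2083/2500 ≈ 0.833200
step 6 [6y] zero: DF = P = 517/625 ≈ 0.827200
step 7 [7y] zero: DF = P = 8153/10000 ≈ 0.815300

1 1 9937/10000
2 2 118/125
3 3 2293/2500
4 4 8701/10000
5 5 2083/2500
6 6 517/625
7 7 8153/10000
f(2y,4y) = ((118/125)/(8701/10000) − 1)/(2) = 739/17402 ≈ 4.2466%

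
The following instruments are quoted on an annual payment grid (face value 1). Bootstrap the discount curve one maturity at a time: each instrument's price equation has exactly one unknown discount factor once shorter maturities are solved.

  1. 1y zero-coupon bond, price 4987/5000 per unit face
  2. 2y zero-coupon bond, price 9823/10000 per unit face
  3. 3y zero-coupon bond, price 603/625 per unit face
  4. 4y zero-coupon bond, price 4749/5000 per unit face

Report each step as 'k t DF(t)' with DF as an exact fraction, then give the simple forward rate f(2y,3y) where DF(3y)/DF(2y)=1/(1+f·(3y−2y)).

1 1 4987/5000
2 2 9823/10000
3 3 603/625
4 4 4749/5000
f(2y,3y) = ((9823/10000)/(603/625) − 1)/(1) = 175/9648 ≈ 1.8138%

step 1 [1y] zero: DF = P = 4987/5000 ≈ 0.997400
step 2 [2y] zero: DF = P = 9823/10000 ≈ 0.982300
step 3 [3y] zero: DF = P = 603/625 ≈ 0.964800
step 4 [4y] zero: DF = P = 4749/5000 ≈ 0.949800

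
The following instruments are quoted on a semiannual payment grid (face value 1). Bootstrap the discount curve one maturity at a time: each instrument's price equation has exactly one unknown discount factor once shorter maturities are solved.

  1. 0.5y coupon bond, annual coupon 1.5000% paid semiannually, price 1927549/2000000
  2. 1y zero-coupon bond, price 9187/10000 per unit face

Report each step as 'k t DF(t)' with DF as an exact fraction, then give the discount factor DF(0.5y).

1 1/2 4783/5000
2 1 9187/10000
DF(0.5y) = 4783/5000 ≈ 0.956600

step 1 [0.5y] bond c/2=3/400: DF=(1927549/2000000 − 3/400·(0))/(1+3/400) = 4783/5000 ≈ 0.956600
step 2 [1y] zero: DF = P = 9187/10000 ≈ 0.918700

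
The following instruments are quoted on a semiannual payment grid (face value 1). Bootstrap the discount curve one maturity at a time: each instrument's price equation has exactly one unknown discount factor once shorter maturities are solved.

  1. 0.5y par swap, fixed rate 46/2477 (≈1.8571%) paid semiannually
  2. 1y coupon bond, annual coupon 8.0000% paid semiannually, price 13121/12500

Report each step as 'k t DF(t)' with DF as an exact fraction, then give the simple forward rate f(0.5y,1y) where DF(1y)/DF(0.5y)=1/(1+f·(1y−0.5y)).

1 1/2 2477/2500
2 1 607/625
f(0.5y,1y) = ((2477/2500)/(607/625) − 1)/(1/2) = 49/1214 ≈ 4.0362%

step 1 [0.5y] swap r/2=23/2477: DF=(1 − 23/2477·(0))/(1+23/2477) = 2477/2500 ≈ 0.990800
step 2 [1y] bond c/2=1/25: DF=(13121/12500 − 1/25·(0.990800))/(1+1/25) = 607/625 ≈ 0.971200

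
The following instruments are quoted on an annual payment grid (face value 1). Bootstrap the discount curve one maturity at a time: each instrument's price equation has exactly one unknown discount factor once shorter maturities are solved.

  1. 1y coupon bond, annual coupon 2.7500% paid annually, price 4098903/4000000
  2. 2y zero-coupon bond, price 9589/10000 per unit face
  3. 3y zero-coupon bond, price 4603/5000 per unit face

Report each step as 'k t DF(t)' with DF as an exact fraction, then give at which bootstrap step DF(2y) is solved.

step 1 [1y] bond c/1=11/400: DF=(4098903/4000000 − 11/400·(0))/(1+11/400) = 9973/10000 ≈ 0.997300
step 2 [2y] zero: DF = P = 9589/10000 ≈ 0.958900
step 3 [3y] zero: DF = P = 4603/5000 ≈ 0.920600

1 1 9973/10000
2 2 9589/10000
3 3 4603/5000
DF(2y) is solved at step 2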